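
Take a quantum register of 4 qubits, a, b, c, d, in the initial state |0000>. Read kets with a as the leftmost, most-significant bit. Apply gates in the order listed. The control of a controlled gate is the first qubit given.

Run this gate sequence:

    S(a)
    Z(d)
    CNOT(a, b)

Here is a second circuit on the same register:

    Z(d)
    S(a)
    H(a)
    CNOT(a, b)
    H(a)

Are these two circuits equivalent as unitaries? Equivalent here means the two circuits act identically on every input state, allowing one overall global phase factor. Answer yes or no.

No: there is an input state on which the two circuits produce genuinely different outputs (not merely differing by a phase).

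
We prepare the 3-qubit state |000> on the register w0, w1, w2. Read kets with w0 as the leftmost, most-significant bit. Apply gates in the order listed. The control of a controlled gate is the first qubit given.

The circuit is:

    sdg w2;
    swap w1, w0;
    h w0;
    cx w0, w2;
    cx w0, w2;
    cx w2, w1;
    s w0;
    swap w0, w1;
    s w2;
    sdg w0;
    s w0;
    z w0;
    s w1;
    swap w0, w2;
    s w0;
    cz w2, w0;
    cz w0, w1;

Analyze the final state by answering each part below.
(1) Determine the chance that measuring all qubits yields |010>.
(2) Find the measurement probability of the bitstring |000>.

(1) A full measurement returns |010> with probability 1/2.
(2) Outcome |000> occurs with probability 1/2.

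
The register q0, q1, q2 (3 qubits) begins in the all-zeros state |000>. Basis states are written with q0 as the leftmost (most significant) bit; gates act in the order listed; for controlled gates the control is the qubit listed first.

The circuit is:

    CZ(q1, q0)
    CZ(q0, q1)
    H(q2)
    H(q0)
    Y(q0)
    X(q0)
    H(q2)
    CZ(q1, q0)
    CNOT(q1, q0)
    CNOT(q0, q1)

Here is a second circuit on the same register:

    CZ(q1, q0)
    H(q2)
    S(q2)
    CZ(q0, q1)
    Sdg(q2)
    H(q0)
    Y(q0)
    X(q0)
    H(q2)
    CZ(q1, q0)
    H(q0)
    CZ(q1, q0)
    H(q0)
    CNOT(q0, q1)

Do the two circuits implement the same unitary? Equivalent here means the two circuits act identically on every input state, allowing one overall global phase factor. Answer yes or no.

Yes, they are equivalent — the unitaries differ by at most a global phase.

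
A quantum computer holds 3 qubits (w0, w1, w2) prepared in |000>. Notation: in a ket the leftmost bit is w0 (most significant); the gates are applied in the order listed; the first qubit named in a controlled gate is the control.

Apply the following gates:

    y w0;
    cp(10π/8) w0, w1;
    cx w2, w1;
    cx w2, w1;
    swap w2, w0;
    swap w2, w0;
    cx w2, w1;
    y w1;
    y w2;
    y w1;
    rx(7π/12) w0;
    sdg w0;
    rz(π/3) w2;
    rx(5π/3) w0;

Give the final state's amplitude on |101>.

|101> carries amplitude -3*sqrt(sqrt(2) + 2)*exp(2*I*pi/3)/8 + sqrt(6 - 3*sqrt(2))*exp(I*pi/6)/8 + sqrt(sqrt(2) + 2)*exp(I*pi/6)/8 + sqrt(6 - 3*sqrt(2))*exp(2*I*pi/3)/8 in the final state. Key observation: the block from step 4 through step 7 cancels to the identity and can be dropped.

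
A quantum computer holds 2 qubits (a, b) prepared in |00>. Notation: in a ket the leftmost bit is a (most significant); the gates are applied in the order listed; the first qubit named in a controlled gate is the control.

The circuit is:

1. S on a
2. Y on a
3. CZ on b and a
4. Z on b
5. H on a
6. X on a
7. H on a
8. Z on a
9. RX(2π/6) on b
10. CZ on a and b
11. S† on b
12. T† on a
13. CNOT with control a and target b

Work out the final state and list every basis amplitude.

After the circuit, the state carries amplitude 0 on |00>, 0 on |01>, exp(I*pi/4)/2 on |10>, sqrt(3)*exp(I*pi/4)/2 on |11>. Key observation: steps 5-8 multiply out to the identity, so the circuit reduces to the remaining gates.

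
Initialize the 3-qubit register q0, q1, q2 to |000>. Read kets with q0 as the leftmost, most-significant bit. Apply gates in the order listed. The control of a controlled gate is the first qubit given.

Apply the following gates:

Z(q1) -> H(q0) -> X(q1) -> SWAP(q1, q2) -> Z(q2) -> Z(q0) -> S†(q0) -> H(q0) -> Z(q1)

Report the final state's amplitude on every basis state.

The final amplitudes are -1/2 - I/2 on |001>, -1/2 + I/2 on |101>, and 0 on every other basis state.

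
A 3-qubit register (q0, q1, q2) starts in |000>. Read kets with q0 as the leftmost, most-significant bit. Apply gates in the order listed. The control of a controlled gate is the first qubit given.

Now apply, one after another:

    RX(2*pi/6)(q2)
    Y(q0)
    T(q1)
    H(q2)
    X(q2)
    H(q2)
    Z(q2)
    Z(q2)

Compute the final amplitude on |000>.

The amplitude on |000> is 0.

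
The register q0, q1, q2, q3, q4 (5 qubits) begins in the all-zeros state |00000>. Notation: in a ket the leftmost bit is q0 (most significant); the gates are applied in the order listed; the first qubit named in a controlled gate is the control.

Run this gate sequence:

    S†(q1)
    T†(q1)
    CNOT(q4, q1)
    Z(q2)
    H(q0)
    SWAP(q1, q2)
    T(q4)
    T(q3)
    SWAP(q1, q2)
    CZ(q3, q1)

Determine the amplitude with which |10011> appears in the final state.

|10011> carries amplitude 0 in the final state.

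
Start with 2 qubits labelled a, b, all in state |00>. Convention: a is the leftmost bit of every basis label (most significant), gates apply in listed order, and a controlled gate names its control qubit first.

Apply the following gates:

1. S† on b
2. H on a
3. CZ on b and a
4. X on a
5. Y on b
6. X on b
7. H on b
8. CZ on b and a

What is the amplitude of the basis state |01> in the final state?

The amplitude on |01> is I/2.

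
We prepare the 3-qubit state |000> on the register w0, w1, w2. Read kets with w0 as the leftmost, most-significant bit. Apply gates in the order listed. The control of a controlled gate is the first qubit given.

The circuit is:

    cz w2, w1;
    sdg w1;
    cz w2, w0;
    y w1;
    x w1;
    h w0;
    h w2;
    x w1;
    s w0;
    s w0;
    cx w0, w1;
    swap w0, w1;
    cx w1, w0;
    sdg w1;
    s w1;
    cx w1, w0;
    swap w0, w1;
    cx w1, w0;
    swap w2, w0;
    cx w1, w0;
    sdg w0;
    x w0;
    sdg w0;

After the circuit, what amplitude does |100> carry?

The amplitude on |100> is 0. Key observation: the block from step 12 through step 17 cancels to the identity and can be dropped.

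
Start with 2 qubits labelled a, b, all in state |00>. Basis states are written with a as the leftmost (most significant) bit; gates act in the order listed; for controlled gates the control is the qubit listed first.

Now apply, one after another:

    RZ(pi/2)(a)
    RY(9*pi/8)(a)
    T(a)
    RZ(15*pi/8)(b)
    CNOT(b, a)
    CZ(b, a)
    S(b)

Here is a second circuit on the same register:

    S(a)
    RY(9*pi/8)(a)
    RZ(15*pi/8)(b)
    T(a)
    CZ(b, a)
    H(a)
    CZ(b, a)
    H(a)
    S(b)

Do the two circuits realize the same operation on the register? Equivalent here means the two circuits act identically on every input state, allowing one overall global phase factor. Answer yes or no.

No: there is an input state on which the two circuits produce genuinely different outputs (not merely differing by a phase).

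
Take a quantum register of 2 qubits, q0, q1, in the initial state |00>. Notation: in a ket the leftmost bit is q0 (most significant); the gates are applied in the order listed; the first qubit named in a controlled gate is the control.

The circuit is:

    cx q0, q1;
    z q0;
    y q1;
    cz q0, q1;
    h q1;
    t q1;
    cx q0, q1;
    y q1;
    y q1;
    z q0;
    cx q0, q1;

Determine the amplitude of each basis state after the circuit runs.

The final amplitudes are sqrt(2)*I/2 on |00>, -sqrt(2)*exp(3*I*pi/4)/2 on |01>, 0 on |10>, 0 on |11>.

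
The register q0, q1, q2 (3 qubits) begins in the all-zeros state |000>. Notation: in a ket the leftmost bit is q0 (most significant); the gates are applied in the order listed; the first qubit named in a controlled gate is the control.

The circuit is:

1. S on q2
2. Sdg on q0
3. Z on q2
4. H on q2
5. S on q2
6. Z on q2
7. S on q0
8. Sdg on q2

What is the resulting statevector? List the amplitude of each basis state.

After the circuit, the state carries amplitude sqrt(2)/2 on |000>, -sqrt(2)/2 on |001>, and 0 on every other basis state.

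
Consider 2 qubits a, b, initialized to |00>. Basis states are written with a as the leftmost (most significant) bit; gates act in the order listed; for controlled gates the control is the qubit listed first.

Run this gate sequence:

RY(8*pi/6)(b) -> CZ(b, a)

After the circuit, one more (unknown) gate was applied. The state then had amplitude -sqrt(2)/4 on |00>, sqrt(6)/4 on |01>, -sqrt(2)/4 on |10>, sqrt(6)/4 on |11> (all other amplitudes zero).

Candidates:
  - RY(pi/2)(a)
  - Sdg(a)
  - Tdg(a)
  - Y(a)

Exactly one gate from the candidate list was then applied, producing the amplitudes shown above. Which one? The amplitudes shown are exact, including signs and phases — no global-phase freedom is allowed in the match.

The applied gate was RY(pi/2)(a).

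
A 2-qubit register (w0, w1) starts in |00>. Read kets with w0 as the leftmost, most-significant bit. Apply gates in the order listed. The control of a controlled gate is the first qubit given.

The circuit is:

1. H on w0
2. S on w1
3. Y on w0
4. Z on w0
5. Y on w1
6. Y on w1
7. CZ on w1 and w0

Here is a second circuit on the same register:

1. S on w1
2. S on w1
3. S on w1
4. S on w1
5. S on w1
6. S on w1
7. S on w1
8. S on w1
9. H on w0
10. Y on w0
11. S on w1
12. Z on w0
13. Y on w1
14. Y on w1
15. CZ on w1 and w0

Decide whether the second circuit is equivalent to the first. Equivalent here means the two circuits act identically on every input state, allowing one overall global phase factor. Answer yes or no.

Yes: on every input state the two circuits agree up to one overall phase factor.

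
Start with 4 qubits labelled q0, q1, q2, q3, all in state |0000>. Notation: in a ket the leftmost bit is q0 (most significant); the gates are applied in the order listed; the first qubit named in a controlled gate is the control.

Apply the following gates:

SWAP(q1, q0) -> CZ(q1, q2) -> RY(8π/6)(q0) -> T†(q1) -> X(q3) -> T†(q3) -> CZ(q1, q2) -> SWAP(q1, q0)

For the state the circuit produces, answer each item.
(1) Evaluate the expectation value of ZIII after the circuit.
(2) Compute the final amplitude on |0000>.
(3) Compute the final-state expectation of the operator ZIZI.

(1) In the final state, ZIII has expectation 1.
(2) |0000> carries amplitude 0 in the final state.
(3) The expectation value of ZIZI is 1.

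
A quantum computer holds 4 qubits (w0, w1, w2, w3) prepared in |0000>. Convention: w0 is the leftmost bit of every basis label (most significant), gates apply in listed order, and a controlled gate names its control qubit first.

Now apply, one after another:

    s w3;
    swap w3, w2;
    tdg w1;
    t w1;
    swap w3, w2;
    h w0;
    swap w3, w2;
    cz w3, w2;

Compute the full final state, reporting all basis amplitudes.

The resulting statevector has amplitude sqrt(2)/2 on |0000>, sqrt(2)/2 on |1000>, and 0 on every other basis state.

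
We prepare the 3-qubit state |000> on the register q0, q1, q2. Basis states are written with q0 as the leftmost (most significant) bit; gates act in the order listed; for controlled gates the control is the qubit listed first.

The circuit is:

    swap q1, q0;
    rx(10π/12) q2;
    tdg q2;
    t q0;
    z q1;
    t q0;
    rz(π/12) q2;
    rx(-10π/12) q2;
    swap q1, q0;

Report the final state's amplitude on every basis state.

The final amplitudes are (-2 - sqrt(3) - (2 - sqrt(3))*exp(I*pi/6))*exp(19*I*pi/24)/4 on |000>, (-1 + exp(I*pi/6))*exp(7*I*pi/24)/4 on |001>, and 0 on every other basis state.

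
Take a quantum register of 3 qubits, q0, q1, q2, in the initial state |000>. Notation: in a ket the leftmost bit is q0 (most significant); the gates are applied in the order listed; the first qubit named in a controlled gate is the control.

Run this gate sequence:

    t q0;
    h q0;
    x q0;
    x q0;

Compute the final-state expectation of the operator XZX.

The observable XZX averages to 0. Key observation: the block from step 3 through step 4 cancels to the identity and can be dropped.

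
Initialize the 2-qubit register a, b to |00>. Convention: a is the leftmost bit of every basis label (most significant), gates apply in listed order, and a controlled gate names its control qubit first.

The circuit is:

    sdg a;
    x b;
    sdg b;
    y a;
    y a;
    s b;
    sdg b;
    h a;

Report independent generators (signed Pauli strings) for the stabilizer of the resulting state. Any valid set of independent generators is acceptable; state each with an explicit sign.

The final state is stabilized by the group generated by +XI, -IZ; other independent generating sets are equally valid. Key observation: gates 3-6 undo each other exactly, leaving only the rest of the circuit to track.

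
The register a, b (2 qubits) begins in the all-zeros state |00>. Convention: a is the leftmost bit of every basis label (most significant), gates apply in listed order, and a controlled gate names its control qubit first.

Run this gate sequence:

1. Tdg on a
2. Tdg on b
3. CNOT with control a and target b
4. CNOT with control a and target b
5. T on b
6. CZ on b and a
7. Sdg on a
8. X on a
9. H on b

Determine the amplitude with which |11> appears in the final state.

The final state's coefficient on |11> equals sqrt(2)/2. Key observation: steps 2-5 multiply out to the identity, so the circuit reduces to the remaining gates.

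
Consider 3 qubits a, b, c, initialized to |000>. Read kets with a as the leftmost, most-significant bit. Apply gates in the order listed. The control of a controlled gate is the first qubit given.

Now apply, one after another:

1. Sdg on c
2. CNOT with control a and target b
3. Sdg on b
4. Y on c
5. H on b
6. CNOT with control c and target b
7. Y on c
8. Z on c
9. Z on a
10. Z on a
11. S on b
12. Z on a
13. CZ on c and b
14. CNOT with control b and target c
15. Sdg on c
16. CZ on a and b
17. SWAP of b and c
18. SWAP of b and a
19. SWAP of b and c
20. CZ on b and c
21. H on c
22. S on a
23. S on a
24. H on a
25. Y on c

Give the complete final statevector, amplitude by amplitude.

After the circuit, the state carries amplitude -sqrt(2)*I/4 on |000>, sqrt(2)*I/4 on |001>, sqrt(2)*I/4 on |010>, -sqrt(2)*I/4 on |011>, -sqrt(2)*I/4 on |100>, sqrt(2)*I/4 on |101>, -sqrt(2)*I/4 on |110>, sqrt(2)*I/4 on |111>.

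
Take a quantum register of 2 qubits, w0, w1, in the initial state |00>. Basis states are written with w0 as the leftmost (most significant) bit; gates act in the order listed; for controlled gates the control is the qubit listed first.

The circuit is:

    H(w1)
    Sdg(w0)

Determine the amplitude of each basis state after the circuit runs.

The resulting statevector has amplitude sqrt(2)/2 on |00>, sqrt(2)/2 on |01>, 0 on |10>, 0 on |11>.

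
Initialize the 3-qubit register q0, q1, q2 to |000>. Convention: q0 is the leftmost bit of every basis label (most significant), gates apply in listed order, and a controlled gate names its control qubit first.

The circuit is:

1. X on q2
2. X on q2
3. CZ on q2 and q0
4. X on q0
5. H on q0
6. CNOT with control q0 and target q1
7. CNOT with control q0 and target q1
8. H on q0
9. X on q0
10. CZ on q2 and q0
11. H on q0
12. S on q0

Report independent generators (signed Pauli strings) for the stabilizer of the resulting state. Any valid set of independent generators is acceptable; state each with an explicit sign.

The stabilizer group can be generated by +YII, +IZI, +IIZ, among other valid generating sets. Key observation: gates 3-10 undo each other exactly, leaving only the rest of the circuit to track.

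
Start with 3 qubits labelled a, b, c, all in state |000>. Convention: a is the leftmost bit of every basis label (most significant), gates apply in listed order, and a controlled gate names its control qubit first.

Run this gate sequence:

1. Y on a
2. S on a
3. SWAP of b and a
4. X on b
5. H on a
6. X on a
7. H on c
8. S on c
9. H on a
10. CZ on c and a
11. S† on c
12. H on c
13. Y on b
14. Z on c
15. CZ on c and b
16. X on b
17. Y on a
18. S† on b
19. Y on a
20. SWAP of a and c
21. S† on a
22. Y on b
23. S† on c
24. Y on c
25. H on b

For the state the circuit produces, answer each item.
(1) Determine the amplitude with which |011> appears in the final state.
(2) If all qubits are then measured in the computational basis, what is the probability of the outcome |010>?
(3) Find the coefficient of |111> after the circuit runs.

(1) The final state's coefficient on |011> equals -sqrt(2)*I/2.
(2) The probability of measuring |010> is 0.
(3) The final state's coefficient on |111> equals 0.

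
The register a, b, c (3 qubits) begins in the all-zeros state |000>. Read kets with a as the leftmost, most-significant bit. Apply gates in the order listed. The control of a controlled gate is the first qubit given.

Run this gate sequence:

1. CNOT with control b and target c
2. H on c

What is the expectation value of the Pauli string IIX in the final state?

The observable IIX averages to 1.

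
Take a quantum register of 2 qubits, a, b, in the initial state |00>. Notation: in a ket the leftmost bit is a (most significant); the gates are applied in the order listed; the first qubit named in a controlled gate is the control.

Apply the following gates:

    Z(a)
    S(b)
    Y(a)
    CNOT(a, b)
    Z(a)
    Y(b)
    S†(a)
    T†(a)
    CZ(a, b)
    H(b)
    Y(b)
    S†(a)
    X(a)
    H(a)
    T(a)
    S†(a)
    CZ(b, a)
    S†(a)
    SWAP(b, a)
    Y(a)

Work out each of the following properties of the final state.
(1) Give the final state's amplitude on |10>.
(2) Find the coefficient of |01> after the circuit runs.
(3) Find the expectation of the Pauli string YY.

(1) The final state's coefficient on |10> equals -exp(3*I*pi/4)/2.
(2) |01> carries amplitude 1/2 in the final state.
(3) The expectation value of YY is sqrt(2)/2.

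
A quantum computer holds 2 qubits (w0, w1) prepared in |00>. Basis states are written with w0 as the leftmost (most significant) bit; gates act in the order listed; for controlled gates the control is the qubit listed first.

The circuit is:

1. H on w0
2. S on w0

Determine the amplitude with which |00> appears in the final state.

The amplitude on |00> is sqrt(2)/2.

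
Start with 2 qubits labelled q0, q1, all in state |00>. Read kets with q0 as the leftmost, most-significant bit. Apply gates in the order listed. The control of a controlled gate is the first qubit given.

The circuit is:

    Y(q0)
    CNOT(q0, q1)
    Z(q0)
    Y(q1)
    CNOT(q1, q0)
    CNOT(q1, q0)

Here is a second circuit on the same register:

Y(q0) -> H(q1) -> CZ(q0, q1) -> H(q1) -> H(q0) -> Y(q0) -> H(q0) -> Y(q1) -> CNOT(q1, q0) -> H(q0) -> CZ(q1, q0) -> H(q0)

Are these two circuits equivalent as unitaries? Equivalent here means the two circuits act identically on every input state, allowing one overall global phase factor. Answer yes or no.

No — the two circuits implement different unitaries, even allowing a global phase.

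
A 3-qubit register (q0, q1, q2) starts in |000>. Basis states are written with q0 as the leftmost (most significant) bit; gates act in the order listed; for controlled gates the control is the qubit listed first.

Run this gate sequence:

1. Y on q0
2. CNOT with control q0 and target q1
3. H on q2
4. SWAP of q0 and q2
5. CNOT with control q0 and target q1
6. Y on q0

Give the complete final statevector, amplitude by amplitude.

After the circuit, the state carries amplitude sqrt(2)/2 on |001>, -sqrt(2)/2 on |111>, and 0 on every other basis state.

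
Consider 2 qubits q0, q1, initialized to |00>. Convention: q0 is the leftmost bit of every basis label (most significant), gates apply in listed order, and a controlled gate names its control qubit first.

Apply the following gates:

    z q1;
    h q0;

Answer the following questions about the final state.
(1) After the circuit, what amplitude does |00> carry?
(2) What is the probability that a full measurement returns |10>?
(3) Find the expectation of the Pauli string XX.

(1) The final state's coefficient on |00> equals sqrt(2)/2.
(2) A full measurement returns |10> with probability 1/2.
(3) The expectation value of XX is 0.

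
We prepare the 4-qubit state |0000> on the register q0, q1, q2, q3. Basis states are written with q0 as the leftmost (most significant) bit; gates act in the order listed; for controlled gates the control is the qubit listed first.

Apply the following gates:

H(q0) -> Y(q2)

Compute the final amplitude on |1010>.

The final state's coefficient on |1010> equals sqrt(2)*I/2.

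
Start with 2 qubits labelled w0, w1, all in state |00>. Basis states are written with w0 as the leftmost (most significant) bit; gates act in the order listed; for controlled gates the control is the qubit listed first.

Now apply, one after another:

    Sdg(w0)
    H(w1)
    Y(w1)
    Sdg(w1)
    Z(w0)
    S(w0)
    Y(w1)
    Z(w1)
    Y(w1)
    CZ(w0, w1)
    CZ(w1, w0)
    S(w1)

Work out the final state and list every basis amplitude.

The final amplitudes are sqrt(2)*I/2 on |00>, sqrt(2)*I/2 on |01>, 0 on |10>, 0 on |11>.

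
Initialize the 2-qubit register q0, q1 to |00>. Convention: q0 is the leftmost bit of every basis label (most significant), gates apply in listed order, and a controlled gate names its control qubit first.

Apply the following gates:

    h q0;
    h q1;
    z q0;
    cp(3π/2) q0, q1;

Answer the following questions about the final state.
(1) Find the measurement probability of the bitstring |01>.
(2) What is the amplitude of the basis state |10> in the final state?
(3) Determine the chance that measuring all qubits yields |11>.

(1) The probability of measuring |01> is 1/4.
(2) |10> carries amplitude -1/2 in the final state.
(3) A full measurement returns |11> with probability 1/4.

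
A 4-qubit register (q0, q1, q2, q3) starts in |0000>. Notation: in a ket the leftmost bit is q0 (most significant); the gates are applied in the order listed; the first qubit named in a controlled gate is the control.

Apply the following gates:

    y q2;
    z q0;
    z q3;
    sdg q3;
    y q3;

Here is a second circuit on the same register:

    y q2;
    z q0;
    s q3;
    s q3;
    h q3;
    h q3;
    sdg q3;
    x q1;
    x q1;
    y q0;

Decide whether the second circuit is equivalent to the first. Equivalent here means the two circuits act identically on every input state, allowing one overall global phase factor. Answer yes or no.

No, they are not equivalent — no single phase factor reconciles the two unitaries.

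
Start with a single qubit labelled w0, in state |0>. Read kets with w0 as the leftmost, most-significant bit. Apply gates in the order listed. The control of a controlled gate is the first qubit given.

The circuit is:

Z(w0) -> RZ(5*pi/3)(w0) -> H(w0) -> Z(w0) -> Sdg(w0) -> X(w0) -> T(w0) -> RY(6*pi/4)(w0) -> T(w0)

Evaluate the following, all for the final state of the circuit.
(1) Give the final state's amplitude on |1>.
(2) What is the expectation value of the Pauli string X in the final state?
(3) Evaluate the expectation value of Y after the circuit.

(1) |1> carries amplitude -exp(11*I*pi/12)/2 + exp(2*I*pi/3)/2 in the final state.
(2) The observable X averages to 1/2.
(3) In the final state, Y has expectation -1/2.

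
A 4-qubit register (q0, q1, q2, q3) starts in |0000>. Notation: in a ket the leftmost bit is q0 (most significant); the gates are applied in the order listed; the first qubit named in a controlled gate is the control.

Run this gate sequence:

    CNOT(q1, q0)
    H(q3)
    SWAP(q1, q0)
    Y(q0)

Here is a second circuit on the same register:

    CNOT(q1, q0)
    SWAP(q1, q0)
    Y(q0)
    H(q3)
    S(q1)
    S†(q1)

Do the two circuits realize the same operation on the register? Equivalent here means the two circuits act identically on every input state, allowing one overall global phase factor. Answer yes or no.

Yes, they are equivalent — the unitaries differ by at most a global phase.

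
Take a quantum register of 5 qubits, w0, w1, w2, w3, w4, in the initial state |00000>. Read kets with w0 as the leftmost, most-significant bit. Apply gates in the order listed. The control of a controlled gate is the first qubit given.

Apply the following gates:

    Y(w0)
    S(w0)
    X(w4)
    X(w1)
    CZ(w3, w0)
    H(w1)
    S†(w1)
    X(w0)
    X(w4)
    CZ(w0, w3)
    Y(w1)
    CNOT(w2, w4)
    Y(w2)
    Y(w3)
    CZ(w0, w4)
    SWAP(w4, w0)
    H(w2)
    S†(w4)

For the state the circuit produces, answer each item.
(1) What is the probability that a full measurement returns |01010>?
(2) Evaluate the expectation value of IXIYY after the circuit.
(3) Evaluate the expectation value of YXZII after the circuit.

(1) The probability of measuring |01010> is 1/4.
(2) The expectation value of IXIYY is 0.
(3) The expectation value of YXZII is 0.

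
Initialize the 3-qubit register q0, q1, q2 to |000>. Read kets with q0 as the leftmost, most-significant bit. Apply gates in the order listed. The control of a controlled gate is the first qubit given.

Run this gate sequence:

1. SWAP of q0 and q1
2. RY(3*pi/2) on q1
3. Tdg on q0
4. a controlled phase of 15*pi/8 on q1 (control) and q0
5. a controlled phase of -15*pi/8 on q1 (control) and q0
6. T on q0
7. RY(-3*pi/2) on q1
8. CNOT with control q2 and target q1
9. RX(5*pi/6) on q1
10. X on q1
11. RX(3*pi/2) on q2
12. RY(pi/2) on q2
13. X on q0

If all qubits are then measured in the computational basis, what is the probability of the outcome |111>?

The probability of measuring |111> is 1/4 - sqrt(3)/8. Key observation: the block from step 2 through step 7 cancels to the identity and can be dropped.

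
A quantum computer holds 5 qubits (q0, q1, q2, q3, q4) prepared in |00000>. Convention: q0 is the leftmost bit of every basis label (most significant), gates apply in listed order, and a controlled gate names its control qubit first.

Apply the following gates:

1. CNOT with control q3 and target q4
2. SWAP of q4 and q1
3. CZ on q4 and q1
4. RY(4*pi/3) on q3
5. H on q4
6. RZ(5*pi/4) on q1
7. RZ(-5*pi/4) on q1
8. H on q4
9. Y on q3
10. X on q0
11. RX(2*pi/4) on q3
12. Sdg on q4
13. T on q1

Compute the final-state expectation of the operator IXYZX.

The expectation value of IXYZX is 0. Key observation: steps 5-8 multiply out to the identity, so the circuit reduces to the remaining gates.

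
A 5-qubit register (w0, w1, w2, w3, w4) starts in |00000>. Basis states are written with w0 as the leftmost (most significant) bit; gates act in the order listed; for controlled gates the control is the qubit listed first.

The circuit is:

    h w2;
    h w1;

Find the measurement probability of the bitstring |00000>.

A full measurement returns |00000> with probability 1/4.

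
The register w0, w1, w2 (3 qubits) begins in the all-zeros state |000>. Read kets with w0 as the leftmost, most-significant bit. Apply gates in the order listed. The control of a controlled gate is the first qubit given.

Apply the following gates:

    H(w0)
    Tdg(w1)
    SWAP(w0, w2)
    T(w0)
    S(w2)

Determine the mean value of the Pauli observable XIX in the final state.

The expectation value of XIX is 0.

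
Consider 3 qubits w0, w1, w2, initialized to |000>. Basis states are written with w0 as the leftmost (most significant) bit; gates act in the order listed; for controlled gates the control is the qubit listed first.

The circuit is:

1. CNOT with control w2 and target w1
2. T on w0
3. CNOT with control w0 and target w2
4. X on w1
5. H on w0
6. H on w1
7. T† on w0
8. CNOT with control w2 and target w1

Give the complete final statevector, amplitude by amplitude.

The resulting statevector has amplitude 1/2 on |000>, 0 on |001>, -1/2 on |010>, 0 on |011>, -exp(3*I*pi/4)/2 on |100>, 0 on |101>, exp(3*I*pi/4)/2 on |110>, 0 on |111>.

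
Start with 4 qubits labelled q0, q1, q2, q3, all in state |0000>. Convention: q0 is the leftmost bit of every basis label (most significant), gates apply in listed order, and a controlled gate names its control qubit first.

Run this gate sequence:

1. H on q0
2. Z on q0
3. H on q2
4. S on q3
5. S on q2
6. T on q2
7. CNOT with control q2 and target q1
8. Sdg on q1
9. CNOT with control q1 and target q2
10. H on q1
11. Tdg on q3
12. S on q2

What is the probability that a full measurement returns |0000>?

The probability of measuring |0000> is sqrt(2)/8 + 1/4.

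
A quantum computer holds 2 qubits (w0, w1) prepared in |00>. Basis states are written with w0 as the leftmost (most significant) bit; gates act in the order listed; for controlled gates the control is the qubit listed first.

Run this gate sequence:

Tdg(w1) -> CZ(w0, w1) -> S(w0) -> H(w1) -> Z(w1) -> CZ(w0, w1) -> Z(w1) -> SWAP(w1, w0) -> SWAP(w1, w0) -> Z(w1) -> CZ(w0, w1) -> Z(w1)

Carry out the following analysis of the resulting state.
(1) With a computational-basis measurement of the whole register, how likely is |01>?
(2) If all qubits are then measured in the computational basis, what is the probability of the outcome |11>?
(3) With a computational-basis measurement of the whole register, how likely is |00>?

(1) A full measurement returns |01> with probability 1/2. Key observation: the block from step 5 through step 12 cancels to the identity and can be dropped.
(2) Outcome |11> occurs with probability 0.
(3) A full measurement returns |00> with probability 1/2.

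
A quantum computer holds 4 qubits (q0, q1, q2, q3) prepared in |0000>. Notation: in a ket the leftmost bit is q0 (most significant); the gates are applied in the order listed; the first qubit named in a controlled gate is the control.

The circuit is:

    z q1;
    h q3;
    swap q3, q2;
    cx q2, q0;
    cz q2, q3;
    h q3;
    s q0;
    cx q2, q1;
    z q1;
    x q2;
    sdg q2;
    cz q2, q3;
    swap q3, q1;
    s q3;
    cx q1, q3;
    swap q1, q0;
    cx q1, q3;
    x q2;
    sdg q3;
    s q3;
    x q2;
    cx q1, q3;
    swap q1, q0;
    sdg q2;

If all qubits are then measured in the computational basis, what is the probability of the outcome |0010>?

Outcome |0010> occurs with probability 1/4. Key observation: the block from step 16 through step 23 cancels to the identity and can be dropped.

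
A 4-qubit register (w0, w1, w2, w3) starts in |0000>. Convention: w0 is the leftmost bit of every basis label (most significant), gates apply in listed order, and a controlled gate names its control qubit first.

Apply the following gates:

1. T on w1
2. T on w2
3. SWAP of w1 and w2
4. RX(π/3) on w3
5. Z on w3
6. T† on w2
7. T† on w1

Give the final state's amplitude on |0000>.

|0000> carries amplitude sqrt(3)/2 in the final state.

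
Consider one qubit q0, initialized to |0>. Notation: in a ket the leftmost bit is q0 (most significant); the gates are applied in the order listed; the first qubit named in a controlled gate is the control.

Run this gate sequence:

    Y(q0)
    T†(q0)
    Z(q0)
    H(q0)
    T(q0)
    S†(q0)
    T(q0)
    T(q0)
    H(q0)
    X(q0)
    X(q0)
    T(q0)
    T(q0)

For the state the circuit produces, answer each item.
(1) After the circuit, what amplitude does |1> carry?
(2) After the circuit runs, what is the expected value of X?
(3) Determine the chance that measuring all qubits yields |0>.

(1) The final state's coefficient on |1> equals 1/2 - exp(3*I*pi/4)/2. Key observation: the block from step 10 through step 11 cancels to the identity and can be dropped.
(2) The expectation value of X is -sqrt(2)/2.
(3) Outcome |0> occurs with probability 1/2 - sqrt(2)/4.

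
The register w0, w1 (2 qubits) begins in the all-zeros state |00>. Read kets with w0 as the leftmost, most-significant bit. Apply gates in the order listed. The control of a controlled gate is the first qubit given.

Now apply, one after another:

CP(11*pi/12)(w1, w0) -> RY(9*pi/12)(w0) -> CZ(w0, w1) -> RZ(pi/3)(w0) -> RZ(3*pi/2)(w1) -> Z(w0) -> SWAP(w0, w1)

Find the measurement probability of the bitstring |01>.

A full measurement returns |01> with probability sqrt(2)/4 + 1/2.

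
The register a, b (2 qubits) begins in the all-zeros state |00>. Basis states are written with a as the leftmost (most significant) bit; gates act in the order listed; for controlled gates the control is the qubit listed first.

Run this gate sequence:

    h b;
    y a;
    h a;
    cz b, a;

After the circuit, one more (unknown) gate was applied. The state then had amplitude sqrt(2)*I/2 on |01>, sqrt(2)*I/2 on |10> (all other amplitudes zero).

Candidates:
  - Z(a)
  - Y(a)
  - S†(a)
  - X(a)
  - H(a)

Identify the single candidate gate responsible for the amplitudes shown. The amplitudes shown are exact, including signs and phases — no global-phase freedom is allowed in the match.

The applied gate was H(a).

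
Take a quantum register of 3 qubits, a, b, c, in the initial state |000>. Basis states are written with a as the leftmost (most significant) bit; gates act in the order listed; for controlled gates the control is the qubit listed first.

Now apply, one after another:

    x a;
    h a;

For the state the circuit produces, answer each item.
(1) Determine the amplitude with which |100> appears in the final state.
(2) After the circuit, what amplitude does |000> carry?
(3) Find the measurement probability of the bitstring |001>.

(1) The amplitude on |100> is -sqrt(2)/2.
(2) The final state's coefficient on |000> equals sqrt(2)/2.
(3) A full measurement returns |001> with probability 0.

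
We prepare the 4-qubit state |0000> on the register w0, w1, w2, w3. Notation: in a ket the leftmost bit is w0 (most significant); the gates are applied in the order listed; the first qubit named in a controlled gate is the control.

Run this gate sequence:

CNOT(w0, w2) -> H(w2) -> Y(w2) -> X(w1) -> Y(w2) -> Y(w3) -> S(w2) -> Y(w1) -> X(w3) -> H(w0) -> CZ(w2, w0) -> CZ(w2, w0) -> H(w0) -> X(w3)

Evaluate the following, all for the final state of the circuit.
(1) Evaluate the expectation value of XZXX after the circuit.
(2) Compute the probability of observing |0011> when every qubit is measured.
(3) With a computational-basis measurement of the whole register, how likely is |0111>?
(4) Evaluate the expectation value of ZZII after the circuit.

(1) The observable XZXX averages to 0. Key observation: gates 9-14 undo each other exactly, leaving only the rest of the circuit to track.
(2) Outcome |0011> occurs with probability 1/2.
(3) The probability of measuring |0111> is 0.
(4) In the final state, ZZII has expectation 1.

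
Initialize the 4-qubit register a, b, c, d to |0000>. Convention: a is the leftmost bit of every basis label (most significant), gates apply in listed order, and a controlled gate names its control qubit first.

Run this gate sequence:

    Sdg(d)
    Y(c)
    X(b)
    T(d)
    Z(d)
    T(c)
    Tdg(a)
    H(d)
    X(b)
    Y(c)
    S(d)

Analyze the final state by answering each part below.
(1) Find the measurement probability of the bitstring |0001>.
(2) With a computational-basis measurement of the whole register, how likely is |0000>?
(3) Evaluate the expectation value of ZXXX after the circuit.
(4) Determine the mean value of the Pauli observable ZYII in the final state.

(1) The probability of measuring |0001> is 1/2.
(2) Outcome |0000> occurs with probability 1/2.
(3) In the final state, ZXXX has expectation 0.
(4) In the final state, ZYII has expectation 0.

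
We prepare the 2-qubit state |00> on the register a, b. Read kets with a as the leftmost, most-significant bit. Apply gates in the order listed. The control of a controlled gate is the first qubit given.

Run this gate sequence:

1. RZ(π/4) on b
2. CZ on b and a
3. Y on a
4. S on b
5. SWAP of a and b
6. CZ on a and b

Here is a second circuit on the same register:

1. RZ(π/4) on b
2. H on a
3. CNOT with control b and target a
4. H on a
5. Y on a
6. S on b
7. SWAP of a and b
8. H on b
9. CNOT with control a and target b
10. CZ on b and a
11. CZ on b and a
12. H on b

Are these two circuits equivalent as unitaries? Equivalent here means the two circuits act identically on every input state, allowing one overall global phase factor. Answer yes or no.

Yes — the two circuits implement the same unitary up to a global phase.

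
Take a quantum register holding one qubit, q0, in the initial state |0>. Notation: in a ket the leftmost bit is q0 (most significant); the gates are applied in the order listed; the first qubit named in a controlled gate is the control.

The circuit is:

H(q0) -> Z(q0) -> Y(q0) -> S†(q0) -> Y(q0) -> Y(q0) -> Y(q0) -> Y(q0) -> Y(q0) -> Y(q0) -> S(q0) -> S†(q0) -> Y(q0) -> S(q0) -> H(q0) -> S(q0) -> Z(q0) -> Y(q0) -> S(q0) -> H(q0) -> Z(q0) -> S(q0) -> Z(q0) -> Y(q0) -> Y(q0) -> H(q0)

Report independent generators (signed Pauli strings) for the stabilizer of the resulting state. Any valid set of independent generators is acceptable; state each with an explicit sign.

The stabilizer group can be generated by +Y, among other valid generating sets. Key observation: gates 10-13 undo each other exactly, leaving only the rest of the circuit to track.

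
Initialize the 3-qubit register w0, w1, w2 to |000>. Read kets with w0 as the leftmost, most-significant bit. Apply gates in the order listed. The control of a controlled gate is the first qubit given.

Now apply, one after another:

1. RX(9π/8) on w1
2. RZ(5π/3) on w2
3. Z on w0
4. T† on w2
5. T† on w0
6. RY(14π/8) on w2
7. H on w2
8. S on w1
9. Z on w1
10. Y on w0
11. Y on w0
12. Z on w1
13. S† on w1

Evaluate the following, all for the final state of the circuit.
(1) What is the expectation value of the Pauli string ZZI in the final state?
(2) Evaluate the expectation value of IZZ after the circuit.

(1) In the final state, ZZI has expectation -sqrt(sqrt(2) + 2)/2. Key observation: the block from step 8 through step 13 cancels to the identity and can be dropped.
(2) In the final state, IZZ has expectation -2*sqrt(1/2 - sqrt(2)/4)*sqrt(sqrt(2)/4 + 1/2)*cos(7*pi/16)**2 + 2*sqrt(1/2 - sqrt(2)/4)*sqrt(sqrt(2)/4 + 1/2)*sin(7*pi/16)**2.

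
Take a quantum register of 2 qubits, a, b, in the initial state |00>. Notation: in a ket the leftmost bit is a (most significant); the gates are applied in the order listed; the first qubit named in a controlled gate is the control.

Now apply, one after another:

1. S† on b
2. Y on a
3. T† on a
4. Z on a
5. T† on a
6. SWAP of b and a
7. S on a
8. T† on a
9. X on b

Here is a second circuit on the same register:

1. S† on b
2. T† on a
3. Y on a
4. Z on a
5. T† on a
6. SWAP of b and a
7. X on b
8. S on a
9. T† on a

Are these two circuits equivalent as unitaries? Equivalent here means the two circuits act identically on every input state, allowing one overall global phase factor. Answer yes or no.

No — the two circuits implement different unitaries, even allowing a global phase.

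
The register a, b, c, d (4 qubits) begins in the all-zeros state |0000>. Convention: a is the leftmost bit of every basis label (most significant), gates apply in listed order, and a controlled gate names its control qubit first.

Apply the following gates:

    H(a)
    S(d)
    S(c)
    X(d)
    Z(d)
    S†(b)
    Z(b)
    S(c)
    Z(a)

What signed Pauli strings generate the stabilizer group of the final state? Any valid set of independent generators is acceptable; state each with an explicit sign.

The stabilizer group can be generated by -XIII, +IZII, +IIZI, -IIIZ, among other valid generating sets.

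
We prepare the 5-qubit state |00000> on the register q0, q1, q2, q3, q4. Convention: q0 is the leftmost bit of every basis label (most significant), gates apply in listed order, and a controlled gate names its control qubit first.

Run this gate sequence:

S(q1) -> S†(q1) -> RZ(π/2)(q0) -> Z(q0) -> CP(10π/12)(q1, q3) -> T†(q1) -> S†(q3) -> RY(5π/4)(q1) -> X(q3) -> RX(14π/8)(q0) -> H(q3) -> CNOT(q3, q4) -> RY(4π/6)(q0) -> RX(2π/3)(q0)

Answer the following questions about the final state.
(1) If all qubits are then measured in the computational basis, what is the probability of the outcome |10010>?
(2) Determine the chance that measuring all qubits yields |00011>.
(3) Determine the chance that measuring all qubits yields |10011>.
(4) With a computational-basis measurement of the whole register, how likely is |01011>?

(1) The probability of measuring |10010> is 0. Key observation: the block from step 1 through step 2 cancels to the identity and can be dropped.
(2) Outcome |00011> occurs with probability -3*sqrt(2)/64 - sqrt(3)/32 + sqrt(6)/32 + 7/64.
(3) A full measurement returns |10011> with probability -5*sqrt(2)/64 - sqrt(6)/32 + sqrt(3)/32 + 9/64.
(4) Outcome |01011> occurs with probability sqrt(3)/32 + sqrt(6)/32 + 5*sqrt(2)/64 + 9/64.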